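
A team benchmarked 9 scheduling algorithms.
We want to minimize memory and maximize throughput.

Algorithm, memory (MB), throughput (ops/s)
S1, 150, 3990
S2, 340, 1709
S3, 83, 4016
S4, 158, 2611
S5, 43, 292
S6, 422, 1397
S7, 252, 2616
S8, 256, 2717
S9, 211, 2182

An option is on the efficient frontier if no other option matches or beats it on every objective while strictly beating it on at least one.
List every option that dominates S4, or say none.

S1, S3

S1: memory 150≤158, throughput 3990≥2611 — dominates S4.
S3: memory 83≤158, throughput 4016≥2611 — dominates S4.
Others (S2, S5, S6, S7, S8, S9) are each worse than S4 on at least one objective.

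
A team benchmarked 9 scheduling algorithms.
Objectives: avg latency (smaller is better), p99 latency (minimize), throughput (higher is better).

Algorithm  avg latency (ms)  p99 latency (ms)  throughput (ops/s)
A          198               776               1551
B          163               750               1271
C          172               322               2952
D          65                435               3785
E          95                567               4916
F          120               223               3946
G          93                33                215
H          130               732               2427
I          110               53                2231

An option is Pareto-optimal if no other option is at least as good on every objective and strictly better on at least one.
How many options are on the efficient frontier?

A: dominated by C (avg latency 172≤198, p99 latency 322≤776, throughput 2952≥1551).
B: dominated by D (avg latency 65≤163, p99 latency 435≤750, throughput 3785≥1271).
C: dominated by F (avg latency 120≤172, p99 latency 223≤322, throughput 3946≥2952).
D: not dominated (best avg latency).
E: not dominated (best throughput).
F: not dominated.
G: not dominated (best p99 latency).
H: dominated by D (avg latency 65≤130, p99 latency 435≤732, throughput 3785≥2427).
I: not dominated.
Pareto-optimal: D, E, F, G, I → 5.

5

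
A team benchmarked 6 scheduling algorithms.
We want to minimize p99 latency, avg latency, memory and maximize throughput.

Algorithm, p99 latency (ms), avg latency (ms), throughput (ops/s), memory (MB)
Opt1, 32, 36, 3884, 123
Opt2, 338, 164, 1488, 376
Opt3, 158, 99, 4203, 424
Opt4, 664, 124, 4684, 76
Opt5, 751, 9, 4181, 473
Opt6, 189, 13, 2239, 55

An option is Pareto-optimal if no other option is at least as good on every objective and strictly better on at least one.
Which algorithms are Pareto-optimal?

Opt1: not dominated (best p99 latency).
Opt2: dominated by Opt1 (p99 latency 32≤338, avg latency 36≤164, throughput 3884≥1488, memory 123≤376).
Opt3: not dominated.
Opt4: not dominated (best throughput).
Opt5: not dominated (best avg latency).
Opt6: not dominated (best memory).

Opt1, Opt3, Opt4, Opt5, Opt6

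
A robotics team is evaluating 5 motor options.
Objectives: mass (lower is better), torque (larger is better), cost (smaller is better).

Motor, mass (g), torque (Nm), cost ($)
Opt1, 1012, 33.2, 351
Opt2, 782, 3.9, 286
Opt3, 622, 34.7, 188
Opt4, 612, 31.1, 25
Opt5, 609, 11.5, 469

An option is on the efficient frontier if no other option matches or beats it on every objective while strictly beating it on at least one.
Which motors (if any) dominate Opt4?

none

Opt1: worse on mass (1012 vs 612).
Opt2: worse on mass (782 vs 612).
Opt3: worse on mass (622 vs 612).
Opt5: worse on torque (11.5 vs 31.1).
No option dominates Opt4.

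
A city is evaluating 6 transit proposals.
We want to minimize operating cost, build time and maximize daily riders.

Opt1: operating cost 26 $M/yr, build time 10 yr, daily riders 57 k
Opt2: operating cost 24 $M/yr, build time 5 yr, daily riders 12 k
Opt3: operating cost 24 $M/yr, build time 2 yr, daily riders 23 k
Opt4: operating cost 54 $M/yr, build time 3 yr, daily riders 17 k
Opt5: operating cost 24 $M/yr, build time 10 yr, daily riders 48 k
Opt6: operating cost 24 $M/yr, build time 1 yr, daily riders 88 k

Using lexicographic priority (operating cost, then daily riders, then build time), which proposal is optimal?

First minimize operating cost: best is 24, kept {Opt2, Opt3, Opt5, Opt6}.
Then maximize daily riders: best is 88, kept {Opt6}.

Opt6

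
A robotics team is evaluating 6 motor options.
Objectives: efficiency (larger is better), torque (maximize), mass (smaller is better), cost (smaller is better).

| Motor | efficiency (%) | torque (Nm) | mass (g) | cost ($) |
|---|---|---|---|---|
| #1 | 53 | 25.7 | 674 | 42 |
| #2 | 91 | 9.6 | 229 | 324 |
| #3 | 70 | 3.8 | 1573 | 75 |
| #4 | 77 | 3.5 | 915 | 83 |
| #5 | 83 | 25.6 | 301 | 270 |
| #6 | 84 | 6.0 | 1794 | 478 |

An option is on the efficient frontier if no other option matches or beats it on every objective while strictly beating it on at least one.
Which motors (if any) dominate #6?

#2

#2: efficiency 91≥84, torque 9.6≥6.0, mass 229≤1794, cost 324≤478 — dominates #6.
Others (#1, #3, #4, #5) are each worse than #6 on at least one objective.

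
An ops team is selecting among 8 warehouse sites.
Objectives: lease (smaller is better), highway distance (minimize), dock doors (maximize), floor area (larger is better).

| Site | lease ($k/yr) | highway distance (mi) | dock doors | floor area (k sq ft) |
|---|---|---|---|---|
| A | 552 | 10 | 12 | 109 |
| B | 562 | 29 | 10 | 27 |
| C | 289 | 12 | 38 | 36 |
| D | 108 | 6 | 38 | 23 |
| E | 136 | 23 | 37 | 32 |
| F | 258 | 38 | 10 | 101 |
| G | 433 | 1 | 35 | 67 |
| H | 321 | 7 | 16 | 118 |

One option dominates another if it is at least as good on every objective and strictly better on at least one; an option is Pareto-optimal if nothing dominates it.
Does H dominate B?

H vs B: lease 321≤562, highway distance 7≤29, dock doors 16≥10, floor area 118≥27 — H is at least as good on every objective with at least one strict improvement.

Yes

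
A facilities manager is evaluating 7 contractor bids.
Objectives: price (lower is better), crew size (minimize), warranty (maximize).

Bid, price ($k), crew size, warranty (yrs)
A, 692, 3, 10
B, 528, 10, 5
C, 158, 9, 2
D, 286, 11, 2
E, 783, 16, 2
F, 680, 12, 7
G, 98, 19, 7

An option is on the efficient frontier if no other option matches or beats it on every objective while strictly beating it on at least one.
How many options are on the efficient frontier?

A: not dominated (best crew size).
B: not dominated.
C: not dominated.
D: dominated by C (price 158≤286, crew size 9≤11, warranty 2≥2).
E: dominated by A (price 692≤783, crew size 3≤16, warranty 10≥2).
F: not dominated.
G: not dominated (best price).
Pareto-optimal: A, B, C, F, G → 5.

5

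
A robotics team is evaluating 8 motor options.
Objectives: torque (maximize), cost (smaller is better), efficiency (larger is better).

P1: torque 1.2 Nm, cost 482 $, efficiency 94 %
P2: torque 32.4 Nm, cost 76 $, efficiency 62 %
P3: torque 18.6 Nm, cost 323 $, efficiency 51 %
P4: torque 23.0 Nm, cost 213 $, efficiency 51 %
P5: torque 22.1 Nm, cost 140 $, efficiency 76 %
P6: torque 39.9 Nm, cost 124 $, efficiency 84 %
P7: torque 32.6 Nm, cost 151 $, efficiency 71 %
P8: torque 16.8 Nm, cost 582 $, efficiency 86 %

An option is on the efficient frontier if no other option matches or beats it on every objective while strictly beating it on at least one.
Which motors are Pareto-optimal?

P1, P2, P6, P8

P1: not dominated (best efficiency).
P2: not dominated (best cost).
P3: dominated by P2 (torque 32.4≥18.6, cost 76≤323, efficiency 62≥51).
P4: dominated by P2 (torque 32.4≥23.0, cost 76≤213, efficiency 62≥51).
P5: dominated by P6 (torque 39.9≥22.1, cost 124≤140, efficiency 84≥76).
P6: not dominated (best torque).
P7: dominated by P6 (torque 39.9≥32.6, cost 124≤151, efficiency 84≥71).
P8: not dominated.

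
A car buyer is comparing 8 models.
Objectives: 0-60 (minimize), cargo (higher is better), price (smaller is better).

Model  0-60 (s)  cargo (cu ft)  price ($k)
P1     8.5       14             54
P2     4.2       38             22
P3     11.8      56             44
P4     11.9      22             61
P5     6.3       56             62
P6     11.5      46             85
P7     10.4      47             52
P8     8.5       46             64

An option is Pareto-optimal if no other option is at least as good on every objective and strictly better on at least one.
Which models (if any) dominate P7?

none

P1: worse on cargo (14 vs 47).
P2: worse on cargo (38 vs 47).
P3: worse on 0-60 (11.8 vs 10.4).
P4: worse on 0-60 (11.9 vs 10.4).
P5: worse on price (62 vs 52).
P6: worse on 0-60 (11.5 vs 10.4).
P8: worse on cargo (46 vs 47).
No option dominates P7.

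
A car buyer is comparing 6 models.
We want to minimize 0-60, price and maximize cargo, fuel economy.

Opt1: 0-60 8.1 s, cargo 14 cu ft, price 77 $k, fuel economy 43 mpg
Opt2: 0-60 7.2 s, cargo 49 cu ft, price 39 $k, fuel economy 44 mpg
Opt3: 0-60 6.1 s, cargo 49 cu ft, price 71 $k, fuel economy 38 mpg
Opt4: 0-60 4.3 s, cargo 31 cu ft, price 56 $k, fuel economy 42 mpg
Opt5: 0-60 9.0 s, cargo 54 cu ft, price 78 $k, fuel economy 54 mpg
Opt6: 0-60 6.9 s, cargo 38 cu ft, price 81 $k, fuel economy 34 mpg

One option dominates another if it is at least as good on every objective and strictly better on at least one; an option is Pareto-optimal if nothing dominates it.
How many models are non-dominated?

4

Opt1: dominated by Opt2 (0-60 7.2≤8.1, cargo 49≥14, price 39≤77, fuel economy 44≥43).
Opt2: not dominated (best price).
Opt3: not dominated.
Opt4: not dominated (best 0-60).
Opt5: not dominated (best cargo).
Opt6: dominated by Opt3 (0-60 6.1≤6.9, cargo 49≥38, price 71≤81, fuel economy 38≥34).
Pareto-optimal: Opt2, Opt3, Opt4, Opt5 → 4.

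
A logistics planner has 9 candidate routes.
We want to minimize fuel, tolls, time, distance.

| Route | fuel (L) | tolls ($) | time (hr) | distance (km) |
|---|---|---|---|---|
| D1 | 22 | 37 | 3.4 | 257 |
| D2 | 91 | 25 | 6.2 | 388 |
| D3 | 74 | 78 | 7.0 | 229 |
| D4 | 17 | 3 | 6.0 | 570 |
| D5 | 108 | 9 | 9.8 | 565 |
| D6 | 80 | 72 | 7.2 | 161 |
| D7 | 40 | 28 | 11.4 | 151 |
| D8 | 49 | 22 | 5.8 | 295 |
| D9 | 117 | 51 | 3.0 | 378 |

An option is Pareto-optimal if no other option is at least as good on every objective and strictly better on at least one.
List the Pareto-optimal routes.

D1, D3, D4, D5, D6, D7, D8, D9

D1: not dominated.
D2: dominated by D8 (fuel 49≤91, tolls 22≤25, time 5.8≤6.2, distance 295≤388).
D3: not dominated.
D4: not dominated (best fuel).
D5: not dominated.
D6: not dominated.
D7: not dominated (best distance).
D8: not dominated.
D9: not dominated (best time).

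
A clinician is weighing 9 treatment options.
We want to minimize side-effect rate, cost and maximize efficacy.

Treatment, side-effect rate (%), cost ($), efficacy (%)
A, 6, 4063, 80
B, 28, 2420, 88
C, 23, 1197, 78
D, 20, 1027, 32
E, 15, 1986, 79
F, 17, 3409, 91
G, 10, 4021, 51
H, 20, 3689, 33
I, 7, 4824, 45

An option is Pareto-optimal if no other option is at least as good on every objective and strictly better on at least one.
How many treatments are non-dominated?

7

A: not dominated (best side-effect rate).
B: not dominated.
C: not dominated.
D: not dominated (best cost).
E: not dominated.
F: not dominated (best efficacy).
G: not dominated.
H: dominated by E (side-effect rate 15≤20, cost 1986≤3689, efficacy 79≥33).
I: dominated by A (side-effect rate 6≤7, cost 4063≤4824, efficacy 80≥45).
Pareto-optimal: A, B, C, D, E, F, G → 7.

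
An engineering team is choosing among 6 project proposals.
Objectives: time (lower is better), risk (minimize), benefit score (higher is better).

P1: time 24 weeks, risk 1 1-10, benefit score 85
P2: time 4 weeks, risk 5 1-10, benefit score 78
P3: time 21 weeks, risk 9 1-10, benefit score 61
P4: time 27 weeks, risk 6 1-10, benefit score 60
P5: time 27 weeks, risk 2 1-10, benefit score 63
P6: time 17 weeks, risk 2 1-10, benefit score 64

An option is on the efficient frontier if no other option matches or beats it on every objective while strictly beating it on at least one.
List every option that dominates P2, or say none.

none

P1: worse on time (24 vs 4).
P3: worse on time (21 vs 4).
P4: worse on time (27 vs 4).
P5: worse on time (27 vs 4).
P6: worse on time (17 vs 4).
No option dominates P2.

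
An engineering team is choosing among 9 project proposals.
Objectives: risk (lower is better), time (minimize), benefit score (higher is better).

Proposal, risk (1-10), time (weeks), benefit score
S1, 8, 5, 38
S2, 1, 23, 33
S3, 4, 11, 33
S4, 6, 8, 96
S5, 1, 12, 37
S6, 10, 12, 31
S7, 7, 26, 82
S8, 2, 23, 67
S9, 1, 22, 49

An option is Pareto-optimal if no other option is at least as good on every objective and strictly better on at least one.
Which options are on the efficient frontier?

S1: not dominated (best time).
S2: dominated by S5 (risk 1≤1, time 12≤23, benefit score 37≥33).
S3: not dominated.
S4: not dominated (best benefit score).
S5: not dominated.
S6: dominated by S1 (risk 8≤10, time 5≤12, benefit score 38≥31).
S7: dominated by S4 (risk 6≤7, time 8≤26, benefit score 96≥82).
S8: not dominated.
S9: not dominated.

S1, S3, S4, S5, S8, S9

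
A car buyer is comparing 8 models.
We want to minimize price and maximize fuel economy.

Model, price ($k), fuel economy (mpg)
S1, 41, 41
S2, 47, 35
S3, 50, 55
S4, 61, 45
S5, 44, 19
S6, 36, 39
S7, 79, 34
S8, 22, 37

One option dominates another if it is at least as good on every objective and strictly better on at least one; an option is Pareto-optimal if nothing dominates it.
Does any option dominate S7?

Yes

S1 vs S7: price 41≤79, fuel economy 41≥34 — S1 is at least as good on every objective and strictly better on at least one, so S1 dominates S7.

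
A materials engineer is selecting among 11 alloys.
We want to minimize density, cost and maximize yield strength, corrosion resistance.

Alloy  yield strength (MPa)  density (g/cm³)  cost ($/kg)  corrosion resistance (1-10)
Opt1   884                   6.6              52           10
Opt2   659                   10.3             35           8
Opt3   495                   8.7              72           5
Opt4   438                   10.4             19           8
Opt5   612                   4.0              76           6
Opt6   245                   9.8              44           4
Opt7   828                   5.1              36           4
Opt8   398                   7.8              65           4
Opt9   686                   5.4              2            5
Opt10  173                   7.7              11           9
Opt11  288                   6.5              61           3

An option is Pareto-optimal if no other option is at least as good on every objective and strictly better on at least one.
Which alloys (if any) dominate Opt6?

Opt7, Opt9

Opt7: yield strength 828≥245, density 5.1≤9.8, cost 36≤44, corrosion resistance 4≥4 — dominates Opt6.
Opt9: yield strength 686≥245, density 5.4≤9.8, cost 2≤44, corrosion resistance 5≥4 — dominates Opt6.
Others (Opt1, Opt2, Opt3, Opt4, Opt5, Opt8, Opt10, Opt11) are each worse than Opt6 on at least one objective.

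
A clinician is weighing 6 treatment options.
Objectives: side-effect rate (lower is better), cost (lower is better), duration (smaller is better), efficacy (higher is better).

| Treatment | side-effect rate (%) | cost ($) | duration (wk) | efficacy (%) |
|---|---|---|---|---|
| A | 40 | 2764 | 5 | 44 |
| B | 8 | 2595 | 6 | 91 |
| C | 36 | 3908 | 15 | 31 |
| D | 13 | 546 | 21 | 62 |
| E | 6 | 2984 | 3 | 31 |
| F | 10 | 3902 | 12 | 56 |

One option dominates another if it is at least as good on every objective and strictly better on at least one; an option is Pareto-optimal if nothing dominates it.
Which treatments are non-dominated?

A, B, D, E

A: not dominated.
B: not dominated (best efficacy).
C: dominated by B (side-effect rate 8≤36, cost 2595≤3908, duration 6≤15, efficacy 91≥31).
D: not dominated (best cost).
E: not dominated (best side-effect rate).
F: dominated by B (side-effect rate 8≤10, cost 2595≤3902, duration 6≤12, efficacy 91≥56).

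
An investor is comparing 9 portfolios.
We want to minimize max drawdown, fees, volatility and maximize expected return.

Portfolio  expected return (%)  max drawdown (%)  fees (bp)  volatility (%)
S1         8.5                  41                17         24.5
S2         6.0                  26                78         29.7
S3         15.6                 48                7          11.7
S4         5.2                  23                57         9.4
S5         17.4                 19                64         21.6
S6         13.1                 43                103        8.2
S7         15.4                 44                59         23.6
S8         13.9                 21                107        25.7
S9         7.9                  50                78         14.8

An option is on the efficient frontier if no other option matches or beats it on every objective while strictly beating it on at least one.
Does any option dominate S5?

No

S1: worse on expected return (8.5 vs 17.4).
S2: worse on expected return (6.0 vs 17.4).
S3: worse on expected return (15.6 vs 17.4).
S4: worse on expected return (5.2 vs 17.4).
S6: worse on expected return (13.1 vs 17.4).
S7: worse on expected return (15.4 vs 17.4).
S8: worse on expected return (13.9 vs 17.4).
S9: worse on expected return (7.9 vs 17.4).
No option is at least as good as S5 on every objective and strictly better on one.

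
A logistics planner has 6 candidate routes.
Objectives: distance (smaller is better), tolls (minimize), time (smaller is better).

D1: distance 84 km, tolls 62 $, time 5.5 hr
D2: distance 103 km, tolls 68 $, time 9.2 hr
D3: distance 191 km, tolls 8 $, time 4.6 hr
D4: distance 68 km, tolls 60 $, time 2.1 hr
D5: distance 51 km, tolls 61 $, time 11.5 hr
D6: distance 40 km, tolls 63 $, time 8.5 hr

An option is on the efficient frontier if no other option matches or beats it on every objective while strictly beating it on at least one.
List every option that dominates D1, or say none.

D4: distance 68≤84, tolls 60≤62, time 2.1≤5.5 — dominates D1.
Others (D2, D3, D5, D6) are each worse than D1 on at least one objective.

D4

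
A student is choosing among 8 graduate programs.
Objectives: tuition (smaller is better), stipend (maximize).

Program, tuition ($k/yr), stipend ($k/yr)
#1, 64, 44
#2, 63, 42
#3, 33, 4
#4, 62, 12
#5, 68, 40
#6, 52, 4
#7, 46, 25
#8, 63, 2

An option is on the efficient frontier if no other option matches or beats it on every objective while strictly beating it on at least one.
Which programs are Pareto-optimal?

#1, #2, #3, #7

#1: not dominated (best stipend).
#2: not dominated.
#3: not dominated (best tuition).
#4: dominated by #7 (tuition 46≤62, stipend 25≥12).
#5: dominated by #1 (tuition 64≤68, stipend 44≥40).
#6: dominated by #3 (tuition 33≤52, stipend 4≥4).
#7: not dominated.
#8: dominated by #2 (tuition 63≤63, stipend 42≥2).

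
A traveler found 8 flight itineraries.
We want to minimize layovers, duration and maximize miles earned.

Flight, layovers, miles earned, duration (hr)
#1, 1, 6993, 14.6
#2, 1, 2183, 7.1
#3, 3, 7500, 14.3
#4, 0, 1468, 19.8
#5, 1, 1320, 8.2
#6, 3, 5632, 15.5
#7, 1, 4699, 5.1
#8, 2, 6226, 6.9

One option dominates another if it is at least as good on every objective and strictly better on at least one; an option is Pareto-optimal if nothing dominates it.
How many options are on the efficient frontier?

5

#1: not dominated.
#2: dominated by #7 (layovers 1≤1, miles earned 4699≥2183, duration 5.1≤7.1).
#3: not dominated (best miles earned).
#4: not dominated (best layovers).
#5: dominated by #2 (layovers 1≤1, miles earned 2183≥1320, duration 7.1≤8.2).
#6: dominated by #1 (layovers 1≤3, miles earned 6993≥5632, duration 14.6≤15.5).
#7: not dominated (best duration).
#8: not dominated.
Pareto-optimal: #1, #3, #4, #7, #8 → 5.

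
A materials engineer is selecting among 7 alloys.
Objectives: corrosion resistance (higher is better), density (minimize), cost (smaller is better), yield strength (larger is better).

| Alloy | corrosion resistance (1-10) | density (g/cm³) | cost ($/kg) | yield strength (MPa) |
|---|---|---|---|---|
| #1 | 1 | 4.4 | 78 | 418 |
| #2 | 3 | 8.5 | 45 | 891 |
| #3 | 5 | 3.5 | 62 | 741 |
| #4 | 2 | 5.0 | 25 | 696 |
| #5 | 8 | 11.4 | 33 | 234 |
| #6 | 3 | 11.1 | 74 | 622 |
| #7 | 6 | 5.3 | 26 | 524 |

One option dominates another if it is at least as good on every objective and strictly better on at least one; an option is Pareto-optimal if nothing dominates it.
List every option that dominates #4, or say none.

#1: worse on corrosion resistance (1 vs 2).
#2: worse on density (8.5 vs 5.0).
#3: worse on cost (62 vs 25).
#5: worse on density (11.4 vs 5.0).
#6: worse on density (11.1 vs 5.0).
#7: worse on density (5.3 vs 5.0).
No option dominates #4.

none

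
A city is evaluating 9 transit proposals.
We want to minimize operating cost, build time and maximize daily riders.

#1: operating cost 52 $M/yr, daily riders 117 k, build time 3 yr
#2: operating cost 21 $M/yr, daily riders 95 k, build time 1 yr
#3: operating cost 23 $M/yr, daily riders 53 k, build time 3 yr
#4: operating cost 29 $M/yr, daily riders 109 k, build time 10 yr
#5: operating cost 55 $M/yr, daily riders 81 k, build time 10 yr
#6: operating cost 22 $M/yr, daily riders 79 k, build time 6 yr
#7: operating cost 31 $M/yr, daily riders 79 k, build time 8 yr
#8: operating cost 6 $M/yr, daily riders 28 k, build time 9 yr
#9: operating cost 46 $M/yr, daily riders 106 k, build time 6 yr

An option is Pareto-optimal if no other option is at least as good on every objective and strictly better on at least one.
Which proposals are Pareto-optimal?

#1: not dominated (best daily riders).
#2: not dominated (best build time).
#3: dominated by #2 (operating cost 21≤23, daily riders 95≥53, build time 1≤3).
#4: not dominated.
#5: dominated by #1 (operating cost 52≤55, daily riders 117≥81, build time 3≤10).
#6: dominated by #2 (operating cost 21≤22, daily riders 95≥79, build time 1≤6).
#7: dominated by #2 (operating cost 21≤31, daily riders 95≥79, build time 1≤8).
#8: not dominated (best operating cost).
#9: not dominated.

#1, #2, #4, #8, #9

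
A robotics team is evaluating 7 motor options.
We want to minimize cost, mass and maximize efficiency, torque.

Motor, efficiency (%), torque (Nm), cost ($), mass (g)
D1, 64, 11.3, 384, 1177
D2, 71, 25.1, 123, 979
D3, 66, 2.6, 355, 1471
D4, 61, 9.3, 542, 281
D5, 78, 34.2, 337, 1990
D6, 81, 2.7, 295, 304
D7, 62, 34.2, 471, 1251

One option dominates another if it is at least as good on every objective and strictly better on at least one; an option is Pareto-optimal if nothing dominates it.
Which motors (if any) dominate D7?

D1: worse on torque (11.3 vs 34.2).
D2: worse on torque (25.1 vs 34.2).
D3: worse on torque (2.6 vs 34.2).
D4: worse on efficiency (61 vs 62).
D5: worse on mass (1990 vs 1251).
D6: worse on torque (2.7 vs 34.2).
No option dominates D7.

none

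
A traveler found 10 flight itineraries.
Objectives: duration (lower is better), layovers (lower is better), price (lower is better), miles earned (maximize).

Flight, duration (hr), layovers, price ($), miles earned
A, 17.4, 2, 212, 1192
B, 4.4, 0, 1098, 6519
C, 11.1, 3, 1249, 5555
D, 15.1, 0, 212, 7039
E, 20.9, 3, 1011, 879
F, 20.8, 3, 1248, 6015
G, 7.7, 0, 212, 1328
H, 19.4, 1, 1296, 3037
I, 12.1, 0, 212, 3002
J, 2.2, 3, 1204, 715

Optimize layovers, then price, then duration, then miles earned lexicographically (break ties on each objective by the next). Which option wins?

G

First minimize layovers: best is 0, kept {B, D, G, I}.
Then minimize price: best is 212, kept {D, G, I}.
Then minimize duration: best is 7.7, kept {G}.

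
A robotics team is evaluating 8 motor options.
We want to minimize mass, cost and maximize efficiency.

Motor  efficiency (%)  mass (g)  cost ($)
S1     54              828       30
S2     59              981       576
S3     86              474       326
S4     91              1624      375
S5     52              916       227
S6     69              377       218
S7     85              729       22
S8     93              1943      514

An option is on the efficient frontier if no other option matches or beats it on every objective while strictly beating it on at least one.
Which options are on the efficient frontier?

S3, S4, S6, S7, S8

S1: dominated by S7 (efficiency 85≥54, mass 729≤828, cost 22≤30).
S2: dominated by S3 (efficiency 86≥59, mass 474≤981, cost 326≤576).
S3: not dominated.
S4: not dominated.
S5: dominated by S1 (efficiency 54≥52, mass 828≤916, cost 30≤227).
S6: not dominated (best mass).
S7: not dominated (best cost).
S8: not dominated (best efficiency).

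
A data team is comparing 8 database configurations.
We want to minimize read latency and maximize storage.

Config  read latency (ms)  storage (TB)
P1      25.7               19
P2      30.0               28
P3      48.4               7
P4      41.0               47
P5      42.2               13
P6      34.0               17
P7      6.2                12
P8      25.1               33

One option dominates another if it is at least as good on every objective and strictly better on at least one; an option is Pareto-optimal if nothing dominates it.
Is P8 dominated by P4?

No

P4 vs P8: P4 is worse on read latency (41.0 vs 25.1), so it does not dominate P8.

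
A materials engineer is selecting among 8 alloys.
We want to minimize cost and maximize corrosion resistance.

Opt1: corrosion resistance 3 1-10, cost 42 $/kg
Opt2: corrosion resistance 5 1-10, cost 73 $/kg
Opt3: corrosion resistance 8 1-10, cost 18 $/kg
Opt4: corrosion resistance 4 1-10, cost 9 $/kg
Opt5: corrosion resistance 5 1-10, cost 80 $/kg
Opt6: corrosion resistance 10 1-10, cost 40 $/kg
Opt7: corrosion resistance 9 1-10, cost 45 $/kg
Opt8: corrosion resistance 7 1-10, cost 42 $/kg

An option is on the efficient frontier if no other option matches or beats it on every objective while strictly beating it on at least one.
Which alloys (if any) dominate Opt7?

Opt6

Opt6: corrosion resistance 10≥9, cost 40≤45 — dominates Opt7.
Others (Opt1, Opt2, Opt3, Opt4, Opt5, Opt8) are each worse than Opt7 on at least one objective.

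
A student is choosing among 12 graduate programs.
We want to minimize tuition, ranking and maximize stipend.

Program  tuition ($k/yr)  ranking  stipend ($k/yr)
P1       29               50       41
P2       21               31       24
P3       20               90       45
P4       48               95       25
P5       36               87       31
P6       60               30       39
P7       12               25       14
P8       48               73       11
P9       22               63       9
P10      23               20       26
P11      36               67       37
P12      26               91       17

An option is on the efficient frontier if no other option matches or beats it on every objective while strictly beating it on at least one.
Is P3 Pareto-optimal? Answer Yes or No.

P1: worse on tuition (29 vs 20).
P2: worse on tuition (21 vs 20).
P4: worse on tuition (48 vs 20).
P5: worse on tuition (36 vs 20).
P6: worse on tuition (60 vs 20).
P7: worse on stipend (14 vs 45).
P8: worse on tuition (48 vs 20).
P9: worse on tuition (22 vs 20).
P10: worse on tuition (23 vs 20).
P11: worse on tuition (36 vs 20).
P12: worse on tuition (26 vs 20).
No option is at least as good as P3 on every objective and strictly better on one.

Yes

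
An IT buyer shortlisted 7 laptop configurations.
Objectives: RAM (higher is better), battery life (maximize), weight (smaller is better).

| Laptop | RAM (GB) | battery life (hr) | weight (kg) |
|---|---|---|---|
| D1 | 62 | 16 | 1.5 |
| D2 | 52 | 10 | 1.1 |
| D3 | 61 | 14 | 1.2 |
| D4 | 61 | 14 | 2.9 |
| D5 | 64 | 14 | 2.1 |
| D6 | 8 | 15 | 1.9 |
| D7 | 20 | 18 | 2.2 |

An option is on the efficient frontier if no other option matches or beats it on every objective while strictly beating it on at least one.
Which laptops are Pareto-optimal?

D1: not dominated.
D2: not dominated (best weight).
D3: not dominated.
D4: dominated by D1 (RAM 62≥61, battery life 16≥14, weight 1.5≤2.9).
D5: not dominated (best RAM).
D6: dominated by D1 (RAM 62≥8, battery life 16≥15, weight 1.5≤1.9).
D7: not dominated (best battery life).

D1, D2, D3, D5, D7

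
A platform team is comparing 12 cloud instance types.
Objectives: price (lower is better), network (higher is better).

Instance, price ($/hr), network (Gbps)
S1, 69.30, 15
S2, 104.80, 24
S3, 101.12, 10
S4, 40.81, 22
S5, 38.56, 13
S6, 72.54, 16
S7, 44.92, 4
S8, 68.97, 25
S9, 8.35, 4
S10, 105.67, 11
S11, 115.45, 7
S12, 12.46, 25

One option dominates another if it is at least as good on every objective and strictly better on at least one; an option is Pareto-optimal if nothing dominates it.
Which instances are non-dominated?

S9, S12

S1: dominated by S4 (price 40.81≤69.30, network 22≥15).
S2: dominated by S8 (price 68.97≤104.80, network 25≥24).
S3: dominated by S1 (price 69.30≤101.12, network 15≥10).
S4: dominated by S12 (price 12.46≤40.81, network 25≥22).
S5: dominated by S12 (price 12.46≤38.56, network 25≥13).
S6: dominated by S4 (price 40.81≤72.54, network 22≥16).
S7: dominated by S4 (price 40.81≤44.92, network 22≥4).
S8: dominated by S12 (price 12.46≤68.97, network 25≥25).
S9: not dominated (best price).
S10: dominated by S1 (price 69.30≤105.67, network 15≥11).
S11: dominated by S1 (price 69.30≤115.45, network 15≥7).
S12: not dominated.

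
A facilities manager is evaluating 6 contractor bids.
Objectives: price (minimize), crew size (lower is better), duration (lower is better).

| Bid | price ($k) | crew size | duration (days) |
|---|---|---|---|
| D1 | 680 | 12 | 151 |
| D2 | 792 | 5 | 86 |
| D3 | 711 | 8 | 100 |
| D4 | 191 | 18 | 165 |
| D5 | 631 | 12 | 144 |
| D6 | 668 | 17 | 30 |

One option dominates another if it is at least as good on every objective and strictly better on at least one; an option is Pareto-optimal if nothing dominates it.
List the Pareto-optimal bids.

D1: dominated by D5 (price 631≤680, crew size 12≤12, duration 144≤151).
D2: not dominated (best crew size).
D3: not dominated.
D4: not dominated (best price).
D5: not dominated.
D6: not dominated (best duration).

D2, D3, D4, D5, D6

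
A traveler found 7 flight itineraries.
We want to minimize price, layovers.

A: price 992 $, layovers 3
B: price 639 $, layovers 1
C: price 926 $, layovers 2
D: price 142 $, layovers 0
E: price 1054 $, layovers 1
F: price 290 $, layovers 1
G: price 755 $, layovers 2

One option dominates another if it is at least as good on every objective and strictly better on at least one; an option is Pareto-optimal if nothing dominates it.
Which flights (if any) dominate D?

none

A: worse on price (992 vs 142).
B: worse on price (639 vs 142).
C: worse on price (926 vs 142).
E: worse on price (1054 vs 142).
F: worse on price (290 vs 142).
G: worse on price (755 vs 142).
No option dominates D.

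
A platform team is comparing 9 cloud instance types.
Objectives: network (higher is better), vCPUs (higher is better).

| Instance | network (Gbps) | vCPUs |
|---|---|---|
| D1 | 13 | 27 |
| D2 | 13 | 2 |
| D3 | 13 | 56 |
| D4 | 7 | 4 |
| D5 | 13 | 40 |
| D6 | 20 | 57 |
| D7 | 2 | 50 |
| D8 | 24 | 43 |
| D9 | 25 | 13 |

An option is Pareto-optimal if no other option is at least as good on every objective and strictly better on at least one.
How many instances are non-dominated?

D1: dominated by D3 (network 13≥13, vCPUs 56≥27).
D2: dominated by D1 (network 13≥13, vCPUs 27≥2).
D3: dominated by D6 (network 20≥13, vCPUs 57≥56).
D4: dominated by D1 (network 13≥7, vCPUs 27≥4).
D5: dominated by D3 (network 13≥13, vCPUs 56≥40).
D6: not dominated (best vCPUs).
D7: dominated by D3 (network 13≥2, vCPUs 56≥50).
D8: not dominated.
D9: not dominated (best network).
Pareto-optimal: D6, D8, D9 → 3.

3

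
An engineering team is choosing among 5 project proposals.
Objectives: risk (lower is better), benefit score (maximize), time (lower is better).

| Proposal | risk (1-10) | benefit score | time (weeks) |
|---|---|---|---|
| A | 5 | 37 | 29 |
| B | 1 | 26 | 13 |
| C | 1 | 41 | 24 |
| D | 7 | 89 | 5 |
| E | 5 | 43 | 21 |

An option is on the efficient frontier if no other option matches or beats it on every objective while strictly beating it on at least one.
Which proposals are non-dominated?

A: dominated by C (risk 1≤5, benefit score 41≥37, time 24≤29).
B: not dominated.
C: not dominated.
D: not dominated (best benefit score).
E: not dominated.

B, C, D, E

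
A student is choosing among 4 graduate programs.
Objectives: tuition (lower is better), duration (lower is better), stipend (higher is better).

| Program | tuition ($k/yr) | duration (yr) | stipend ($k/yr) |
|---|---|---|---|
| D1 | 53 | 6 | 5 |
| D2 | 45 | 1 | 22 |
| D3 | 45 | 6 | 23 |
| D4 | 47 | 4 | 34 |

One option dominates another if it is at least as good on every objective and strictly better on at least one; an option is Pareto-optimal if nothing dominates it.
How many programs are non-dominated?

D1: dominated by D2 (tuition 45≤53, duration 1≤6, stipend 22≥5).
D2: not dominated (best duration).
D3: not dominated.
D4: not dominated (best stipend).
Pareto-optimal: D2, D3, D4 → 3.

3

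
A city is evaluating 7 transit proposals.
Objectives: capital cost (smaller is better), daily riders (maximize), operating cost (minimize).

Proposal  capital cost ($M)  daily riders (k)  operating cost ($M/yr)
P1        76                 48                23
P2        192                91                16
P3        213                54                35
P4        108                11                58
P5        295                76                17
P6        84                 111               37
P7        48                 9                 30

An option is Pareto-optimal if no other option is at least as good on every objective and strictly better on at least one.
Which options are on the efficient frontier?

P1, P2, P6, P7

P1: not dominated.
P2: not dominated (best operating cost).
P3: dominated by P2 (capital cost 192≤213, daily riders 91≥54, operating cost 16≤35).
P4: dominated by P1 (capital cost 76≤108, daily riders 48≥11, operating cost 23≤58).
P5: dominated by P2 (capital cost 192≤295, daily riders 91≥76, operating cost 16≤17).
P6: not dominated (best daily riders).
P7: not dominated (best capital cost).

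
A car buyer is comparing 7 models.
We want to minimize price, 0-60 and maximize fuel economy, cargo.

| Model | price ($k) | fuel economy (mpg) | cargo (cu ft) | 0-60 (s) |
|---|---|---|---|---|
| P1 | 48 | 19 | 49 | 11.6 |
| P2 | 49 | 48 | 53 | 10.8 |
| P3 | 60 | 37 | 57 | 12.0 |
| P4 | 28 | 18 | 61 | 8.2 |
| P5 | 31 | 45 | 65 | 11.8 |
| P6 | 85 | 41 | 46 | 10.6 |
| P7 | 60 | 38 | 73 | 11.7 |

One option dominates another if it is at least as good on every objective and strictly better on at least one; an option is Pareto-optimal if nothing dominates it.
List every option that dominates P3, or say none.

P5: price 31≤60, fuel economy 45≥37, cargo 65≥57, 0-60 11.8≤12.0 — dominates P3.
P7: price 60≤60, fuel economy 38≥37, cargo 73≥57, 0-60 11.7≤12.0 — dominates P3.
Others (P1, P2, P4, P6) are each worse than P3 on at least one objective.

P5, P7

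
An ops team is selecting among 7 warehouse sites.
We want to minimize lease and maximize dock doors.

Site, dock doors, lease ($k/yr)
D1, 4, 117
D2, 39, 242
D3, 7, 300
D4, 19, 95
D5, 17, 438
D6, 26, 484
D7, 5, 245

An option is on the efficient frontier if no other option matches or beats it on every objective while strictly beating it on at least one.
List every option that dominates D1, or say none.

D4

D4: dock doors 19≥4, lease 95≤117 — dominates D1.
Others (D2, D3, D5, D6, D7) are each worse than D1 on at least one objective.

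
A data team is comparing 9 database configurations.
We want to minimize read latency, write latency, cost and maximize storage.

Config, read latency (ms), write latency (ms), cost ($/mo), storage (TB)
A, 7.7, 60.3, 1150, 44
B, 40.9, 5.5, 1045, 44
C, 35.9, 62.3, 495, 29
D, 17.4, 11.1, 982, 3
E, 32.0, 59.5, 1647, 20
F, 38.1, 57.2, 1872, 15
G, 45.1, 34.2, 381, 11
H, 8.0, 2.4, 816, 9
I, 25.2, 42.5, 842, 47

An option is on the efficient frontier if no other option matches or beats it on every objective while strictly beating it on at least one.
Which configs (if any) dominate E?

I: read latency 25.2≤32.0, write latency 42.5≤59.5, cost 842≤1647, storage 47≥20 — dominates E.
Others (A, B, C, D, F, G, H) are each worse than E on at least one objective.

I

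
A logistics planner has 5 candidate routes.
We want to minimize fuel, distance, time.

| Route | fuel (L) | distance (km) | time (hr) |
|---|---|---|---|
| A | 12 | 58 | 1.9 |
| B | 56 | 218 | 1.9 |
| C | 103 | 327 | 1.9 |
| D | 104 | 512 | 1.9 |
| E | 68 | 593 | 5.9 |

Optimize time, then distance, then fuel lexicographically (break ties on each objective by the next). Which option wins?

A

First minimize time: best is 1.9, kept {A, B, C, D}.
Then minimize distance: best is 58, kept {A}.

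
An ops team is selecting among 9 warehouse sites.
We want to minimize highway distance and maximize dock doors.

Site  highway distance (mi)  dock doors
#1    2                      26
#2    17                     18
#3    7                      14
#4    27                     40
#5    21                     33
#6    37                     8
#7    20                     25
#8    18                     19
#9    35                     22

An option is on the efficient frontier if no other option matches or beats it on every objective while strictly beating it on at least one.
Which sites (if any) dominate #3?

#1

#1: highway distance 2≤7, dock doors 26≥14 — dominates #3.
Others (#2, #4, #5, #6, #7, #8, #9) are each worse than #3 on at least one objective.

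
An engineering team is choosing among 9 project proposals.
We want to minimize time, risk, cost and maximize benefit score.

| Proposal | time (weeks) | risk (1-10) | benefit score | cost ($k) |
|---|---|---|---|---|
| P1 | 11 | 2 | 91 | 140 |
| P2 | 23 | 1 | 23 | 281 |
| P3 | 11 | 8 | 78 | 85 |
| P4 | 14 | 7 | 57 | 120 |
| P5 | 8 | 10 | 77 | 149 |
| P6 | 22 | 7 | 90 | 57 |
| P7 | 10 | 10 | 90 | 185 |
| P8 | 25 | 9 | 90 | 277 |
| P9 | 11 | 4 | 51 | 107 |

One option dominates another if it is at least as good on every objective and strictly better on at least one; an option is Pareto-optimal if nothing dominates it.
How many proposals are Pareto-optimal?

P1: not dominated (best benefit score).
P2: not dominated (best risk).
P3: not dominated.
P4: not dominated.
P5: not dominated (best time).
P6: not dominated (best cost).
P7: not dominated.
P8: dominated by P1 (time 11≤25, risk 2≤9, benefit score 91≥90, cost 140≤277).
P9: not dominated.
Pareto-optimal: P1, P2, P3, P4, P5, P6, P7, P9 → 8.

8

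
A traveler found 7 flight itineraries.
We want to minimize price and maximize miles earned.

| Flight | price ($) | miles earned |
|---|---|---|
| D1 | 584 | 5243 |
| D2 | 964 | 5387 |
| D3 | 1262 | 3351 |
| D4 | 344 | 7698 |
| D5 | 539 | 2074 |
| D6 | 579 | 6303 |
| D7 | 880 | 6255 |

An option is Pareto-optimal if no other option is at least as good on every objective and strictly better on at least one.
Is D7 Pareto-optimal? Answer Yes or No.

No

D4 vs D7: price 344≤880, miles earned 7698≥6255 — D4 is at least as good on every objective and strictly better on at least one, so D4 dominates D7.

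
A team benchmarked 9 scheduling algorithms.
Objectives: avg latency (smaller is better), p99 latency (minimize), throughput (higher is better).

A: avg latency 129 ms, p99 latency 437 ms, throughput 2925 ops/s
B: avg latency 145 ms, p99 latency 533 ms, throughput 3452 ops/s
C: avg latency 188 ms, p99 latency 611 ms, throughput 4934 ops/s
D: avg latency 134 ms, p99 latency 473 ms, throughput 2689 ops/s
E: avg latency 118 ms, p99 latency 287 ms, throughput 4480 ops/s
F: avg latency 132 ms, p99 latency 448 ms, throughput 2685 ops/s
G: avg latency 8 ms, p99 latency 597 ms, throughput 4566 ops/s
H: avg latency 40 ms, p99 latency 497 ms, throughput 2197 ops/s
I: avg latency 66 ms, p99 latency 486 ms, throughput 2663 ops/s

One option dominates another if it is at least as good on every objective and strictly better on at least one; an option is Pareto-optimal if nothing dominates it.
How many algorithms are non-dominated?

A: dominated by E (avg latency 118≤129, p99 latency 287≤437, throughput 4480≥2925).
B: dominated by E (avg latency 118≤145, p99 latency 287≤533, throughput 4480≥3452).
C: not dominated (best throughput).
D: dominated by A (avg latency 129≤134, p99 latency 437≤473, throughput 2925≥2689).
E: not dominated (best p99 latency).
F: dominated by A (avg latency 129≤132, p99 latency 437≤448, throughput 2925≥2685).
G: not dominated (best avg latency).
H: not dominated.
I: not dominated.
Pareto-optimal: C, E, G, H, I → 5.

5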